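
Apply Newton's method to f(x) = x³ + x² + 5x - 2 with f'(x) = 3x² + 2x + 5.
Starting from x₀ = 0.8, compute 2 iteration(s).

f(x) = x³ + x² + 5x - 2
f'(x) = 3x² + 2x + 5
x₀ = 0.8

Newton-Raphson formula: x_{n+1} = x_n - f(x_n)/f'(x_n)

Iteration 1:
  f(0.800000) = 3.152000
  f'(0.800000) = 8.520000
  x_1 = 0.800000 - 3.152000/8.520000 = 0.430047
Iteration 2:
  f(0.430047) = 0.414708
  f'(0.430047) = 6.414915
  x_2 = 0.430047 - 0.414708/6.414915 = 0.365399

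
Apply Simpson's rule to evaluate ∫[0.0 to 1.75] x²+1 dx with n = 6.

f(x) = x²+1
a = 0.0, b = 1.75, n = 6
h = (b - a)/n = 0.291667

Simpson's rule: (h/3)[f(x₀) + 4f(x₁) + 2f(x₂) + ... + f(xₙ)]

x_0 = 0.0000, f(x_0) = 1.000000, coefficient = 1
x_1 = 0.2917, f(x_1) = 1.085069, coefficient = 4
x_2 = 0.5833, f(x_2) = 1.340278, coefficient = 2
x_3 = 0.8750, f(x_3) = 1.765625, coefficient = 4
x_4 = 1.1667, f(x_4) = 2.361111, coefficient = 2
x_5 = 1.4583, f(x_5) = 3.126736, coefficient = 4
x_6 = 1.7500, f(x_6) = 4.062500, coefficient = 1

I ≈ (0.291667/3) × 36.375000 = 3.536458
Exact value: 3.536458
Error: 0.000000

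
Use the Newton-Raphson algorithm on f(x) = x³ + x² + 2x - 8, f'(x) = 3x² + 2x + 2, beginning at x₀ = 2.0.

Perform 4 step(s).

f(x) = x³ + x² + 2x - 8
f'(x) = 3x² + 2x + 2
x₀ = 2.0

Newton-Raphson formula: x_{n+1} = x_n - f(x_n)/f'(x_n)

Iteration 1:
  f(2.000000) = 8.000000
  f'(2.000000) = 18.000000
  x_1 = 2.000000 - 8.000000/18.000000 = 1.555556
Iteration 2:
  f(1.555556) = 1.294925
  f'(1.555556) = 12.370370
  x_2 = 1.555556 - 1.294925/12.370370 = 1.450876
Iteration 3:
  f(1.450876) = 0.060947
  f'(1.450876) = 11.216876
  x_3 = 1.450876 - 0.060947/11.216876 = 1.445443
Iteration 4:
  f(1.445443) = 0.000158
  f'(1.445443) = 11.158797
  x_4 = 1.445443 - 0.000158/11.158797 = 1.445428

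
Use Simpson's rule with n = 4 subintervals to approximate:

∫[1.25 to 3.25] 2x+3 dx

f(x) = 2x+3
a = 1.25, b = 3.25, n = 4
h = (b - a)/n = 0.500000

Simpson's rule: (h/3)[f(x₀) + 4f(x₁) + 2f(x₂) + ... + f(xₙ)]

x_0 = 1.2500, f(x_0) = 5.500000, coefficient = 1
x_1 = 1.7500, f(x_1) = 6.500000, coefficient = 4
x_2 = 2.2500, f(x_2) = 7.500000, coefficient = 2
x_3 = 2.7500, f(x_3) = 8.500000, coefficient = 4
x_4 = 3.2500, f(x_4) = 9.500000, coefficient = 1

I ≈ (0.500000/3) × 90.000000 = 15.000000
Exact value: 15.000000
Error: 0.000000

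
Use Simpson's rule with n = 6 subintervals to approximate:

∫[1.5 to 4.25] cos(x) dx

f(x) = cos(x)
a = 1.5, b = 4.25, n = 6
h = (b - a)/n = 0.458333

Simpson's rule: (h/3)[f(x₀) + 4f(x₁) + 2f(x₂) + ... + f(xₙ)]

x_0 = 1.5000, f(x_0) = 0.070737, coefficient = 1
x_1 = 1.9583, f(x_1) = -0.377909, coefficient = 4
x_2 = 2.4167, f(x_2) = -0.748549, coefficient = 2
x_3 = 2.8750, f(x_3) = -0.964674, coefficient = 4
x_4 = 3.3333, f(x_4) = -0.981674, coefficient = 2
x_5 = 3.7917, f(x_5) = -0.796039, coefficient = 4
x_6 = 4.2500, f(x_6) = -0.446087, coefficient = 1

I ≈ (0.458333/3) × -12.390285 = -1.892960
Exact value: -1.892484
Error: 0.000476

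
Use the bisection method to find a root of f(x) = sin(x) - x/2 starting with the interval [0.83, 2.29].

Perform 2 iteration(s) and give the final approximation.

f(x) = sin(x) - x/2
Initial interval: [0.83, 2.29]

Iteration 1:
  c_1 = (0.830000 + 2.290000)/2 = 1.560000
  f(c_1) = f(1.560000) = 0.219942
  f(a) × f(c) ≥ 0, new interval: [1.560000, 2.290000]
Iteration 2:
  c_2 = (1.560000 + 2.290000)/2 = 1.925000
  f(c_2) = f(1.925000) = -0.024577
  f(a) × f(c) < 0, new interval: [1.560000, 1.925000]

After 2 iteration(s), the approximation is c_2 = 1.925000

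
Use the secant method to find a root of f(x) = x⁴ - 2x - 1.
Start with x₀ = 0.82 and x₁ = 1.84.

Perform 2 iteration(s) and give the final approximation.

f(x) = x⁴ - 2x - 1
x₀ = 0.82, x₁ = 1.84

Secant formula: x_{n+1} = x_n - f(x_n)(x_n - x_{n-1})/(f(x_n) - f(x_{n-1}))

Iteration 1:
  f(0.820000) = -2.187878
  f(1.840000) = 6.782287
  x_2 = 1.840000 - 6.782287×(1.840000 - 0.820000)/(6.782287 - (-2.187878))
       = 1.068784
Iteration 2:
  f(1.840000) = 6.782287
  f(1.068784) = -1.832720
  x_3 = 1.068784 - (-1.832720)×(1.068784 - 1.840000)/(-1.832720 - 6.782287)
       = 1.232849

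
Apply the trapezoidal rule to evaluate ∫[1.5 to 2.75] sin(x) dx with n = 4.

f(x) = sin(x)
a = 1.5, b = 2.75, n = 4
h = (b - a)/n = 0.312500

Trapezoidal rule: (h/2)[f(x₀) + 2f(x₁) + 2f(x₂) + ... + f(xₙ)]

x_0 = 1.5000, f(x_0) = 0.997495, coefficient = 1
x_1 = 1.8125, f(x_1) = 0.970932, coefficient = 2
x_2 = 2.1250, f(x_2) = 0.850320, coefficient = 2
x_3 = 2.4375, f(x_3) = 0.647343, coefficient = 2
x_4 = 2.7500, f(x_4) = 0.381661, coefficient = 1

I ≈ (0.312500/2) × 6.316344 = 0.986929
Exact value: 0.995040
Error: 0.008111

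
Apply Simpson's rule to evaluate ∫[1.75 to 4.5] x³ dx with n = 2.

f(x) = x³
a = 1.75, b = 4.5, n = 2
h = (b - a)/n = 1.375000

Simpson's rule: (h/3)[f(x₀) + 4f(x₁) + 2f(x₂) + ... + f(xₙ)]

x_0 = 1.7500, f(x_0) = 5.359375, coefficient = 1
x_1 = 3.1250, f(x_1) = 30.517578, coefficient = 4
x_2 = 4.5000, f(x_2) = 91.125000, coefficient = 1

I ≈ (1.375000/3) × 218.554688 = 100.170898
Exact value: 100.170898
Error: 0.000000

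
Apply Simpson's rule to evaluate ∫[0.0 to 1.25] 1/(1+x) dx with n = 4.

f(x) = 1/(1+x)
a = 0.0, b = 1.25, n = 4
h = (b - a)/n = 0.312500

Simpson's rule: (h/3)[f(x₀) + 4f(x₁) + 2f(x₂) + ... + f(xₙ)]

x_0 = 0.0000, f(x_0) = 1.000000, coefficient = 1
x_1 = 0.3125, f(x_1) = 0.761905, coefficient = 4
x_2 = 0.6250, f(x_2) = 0.615385, coefficient = 2
x_3 = 0.9375, f(x_3) = 0.516129, coefficient = 4
x_4 = 1.2500, f(x_4) = 0.444444, coefficient = 1

I ≈ (0.312500/3) × 7.787349 = 0.811182
Exact value: 0.810930
Error: 0.000252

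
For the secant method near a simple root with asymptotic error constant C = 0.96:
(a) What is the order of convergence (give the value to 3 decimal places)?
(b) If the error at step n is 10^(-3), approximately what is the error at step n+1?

(a) Secant method has superlinear convergence with order φ = (1+√5)/2 ≈ 1.618.
    This means |e_{n+1}| ≈ C|e_n|^1.618.

(b) With |e_n| = 10^(-3) and C = 0.96:
    |e_{n+1}| ≈ 0.96 × (10^(-3))^1.618 = 0.96 × 10^(-4.85)

(a) ≈ 1.618 (golden ratio); (b) |e_{n+1}| ≈ 1.343e-05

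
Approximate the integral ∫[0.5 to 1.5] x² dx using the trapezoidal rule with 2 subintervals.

f(x) = x²
a = 0.5, b = 1.5, n = 2
h = (b - a)/n = 0.500000

Trapezoidal rule: (h/2)[f(x₀) + 2f(x₁) + 2f(x₂) + ... + f(xₙ)]

x_0 = 0.5000, f(x_0) = 0.250000, coefficient = 1
x_1 = 1.0000, f(x_1) = 1.000000, coefficient = 2
x_2 = 1.5000, f(x_2) = 2.250000, coefficient = 1

I ≈ (0.500000/2) × 4.500000 = 1.125000
Exact value: 1.083333
Error: 0.041667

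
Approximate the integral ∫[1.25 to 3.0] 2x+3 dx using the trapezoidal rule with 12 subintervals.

f(x) = 2x+3
a = 1.25, b = 3.0, n = 12
h = (b - a)/n = 0.145833

Trapezoidal rule: (h/2)[f(x₀) + 2f(x₁) + 2f(x₂) + ... + f(xₙ)]

x_0 = 1.2500, f(x_0) = 5.500000, coefficient = 1
x_1 = 1.3958, f(x_1) = 5.791667, coefficient = 2
x_2 = 1.5417, f(x_2) = 6.083333, coefficient = 2
x_3 = 1.6875, f(x_3) = 6.375000, coefficient = 2
x_4 = 1.8333, f(x_4) = 6.666667, coefficient = 2
x_5 = 1.9792, f(x_5) = 6.958333, coefficient = 2
x_6 = 2.1250, f(x_6) = 7.250000, coefficient = 2
x_7 = 2.2708, f(x_7) = 7.541667, coefficient = 2
x_8 = 2.4167, f(x_8) = 7.833333, coefficient = 2
x_9 = 2.5625, f(x_9) = 8.125000, coefficient = 2
x_10 = 2.7083, f(x_10) = 8.416667, coefficient = 2
x_11 = 2.8542, f(x_11) = 8.708333, coefficient = 2
x_12 = 3.0000, f(x_12) = 9.000000, coefficient = 1

I ≈ (0.145833/2) × 174.000000 = 12.687500
Exact value: 12.687500
Error: 0.000000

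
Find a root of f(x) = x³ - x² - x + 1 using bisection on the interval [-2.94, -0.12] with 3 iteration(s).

f(x) = x³ - x² - x + 1
Initial interval: [-2.94, -0.12]

Iteration 1:
  c_1 = (-2.940000 + (-0.120000))/2 = -1.530000
  f(c_1) = f(-1.530000) = -3.392477
  f(a) × f(c) ≥ 0, new interval: [-1.530000, -0.120000]
Iteration 2:
  c_2 = (-1.530000 + (-0.120000))/2 = -0.825000
  f(c_2) = f(-0.825000) = 0.582859
  f(a) × f(c) < 0, new interval: [-1.530000, -0.825000]
Iteration 3:
  c_3 = (-1.530000 + (-0.825000))/2 = -1.177500
  f(c_3) = f(-1.177500) = -0.841617
  f(a) × f(c) ≥ 0, new interval: [-1.177500, -0.825000]

After 3 iteration(s), the approximation is c_3 = -1.177500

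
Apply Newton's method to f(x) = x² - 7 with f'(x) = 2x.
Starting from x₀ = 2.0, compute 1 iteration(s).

f(x) = x² - 7
f'(x) = 2x
x₀ = 2.0

Newton-Raphson formula: x_{n+1} = x_n - f(x_n)/f'(x_n)

Iteration 1:
  f(2.000000) = -3.000000
  f'(2.000000) = 4.000000
  x_1 = 2.000000 - (-3.000000)/4.000000 = 2.750000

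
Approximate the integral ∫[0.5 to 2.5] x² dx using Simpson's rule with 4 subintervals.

f(x) = x²
a = 0.5, b = 2.5, n = 4
h = (b - a)/n = 0.500000

Simpson's rule: (h/3)[f(x₀) + 4f(x₁) + 2f(x₂) + ... + f(xₙ)]

x_0 = 0.5000, f(x_0) = 0.250000, coefficient = 1
x_1 = 1.0000, f(x_1) = 1.000000, coefficient = 4
x_2 = 1.5000, f(x_2) = 2.250000, coefficient = 2
x_3 = 2.0000, f(x_3) = 4.000000, coefficient = 4
x_4 = 2.5000, f(x_4) = 6.250000, coefficient = 1

I ≈ (0.500000/3) × 31.000000 = 5.166667
Exact value: 5.166667
Error: 0.000000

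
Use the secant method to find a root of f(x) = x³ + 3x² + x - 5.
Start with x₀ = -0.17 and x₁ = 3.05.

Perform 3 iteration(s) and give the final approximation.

f(x) = x³ + 3x² + x - 5
x₀ = -0.17, x₁ = 3.05

Secant formula: x_{n+1} = x_n - f(x_n)(x_n - x_{n-1})/(f(x_n) - f(x_{n-1}))

Iteration 1:
  f(-0.170000) = -5.088213
  f(3.050000) = 54.330125
  x_2 = 3.050000 - 54.330125×(3.050000 - (-0.170000))/(54.330125 - (-5.088213))
       = 0.105741
Iteration 2:
  f(3.050000) = 54.330125
  f(0.105741) = -4.859534
  x_3 = 0.105741 - (-4.859534)×(0.105741 - 3.050000)/(-4.859534 - 54.330125)
       = 0.347467
Iteration 3:
  f(0.105741) = -4.859534
  f(0.347467) = -4.248381
  x_4 = 0.347467 - (-4.248381)×(0.347467 - 0.105741)/(-4.248381 - (-4.859534))
       = 2.027812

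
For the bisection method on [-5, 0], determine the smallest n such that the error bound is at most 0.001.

We need (b-a)/2^n ≤ 0.001
(0 - (-5))/2^n ≤ 0.001
5/2^n ≤ 0.001
2^n ≥ 5000
n ≥ log₂(5000) = 12.29
n ≥ 13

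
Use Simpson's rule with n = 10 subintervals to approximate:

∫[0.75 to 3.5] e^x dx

f(x) = e^x
a = 0.75, b = 3.5, n = 10
h = (b - a)/n = 0.275000

Simpson's rule: (h/3)[f(x₀) + 4f(x₁) + 2f(x₂) + ... + f(xₙ)]

x_0 = 0.7500, f(x_0) = 2.117000, coefficient = 1
x_1 = 1.0250, f(x_1) = 2.787095, coefficient = 4
x_2 = 1.3000, f(x_2) = 3.669297, coefficient = 2
x_3 = 1.5750, f(x_3) = 4.830742, coefficient = 4
x_4 = 1.8500, f(x_4) = 6.359820, coefficient = 2
x_5 = 2.1250, f(x_5) = 8.372897, coefficient = 4
x_6 = 2.4000, f(x_6) = 11.023176, coefficient = 2
x_7 = 2.6750, f(x_7) = 14.512350, coefficient = 4
x_8 = 2.9500, f(x_8) = 19.105954, coefficient = 2
x_9 = 3.2250, f(x_9) = 25.153574, coefficient = 4
x_10 = 3.5000, f(x_10) = 33.115452, coefficient = 1

I ≈ (0.275000/3) × 338.175579 = 30.999428
Exact value: 30.998452
Error: 0.000976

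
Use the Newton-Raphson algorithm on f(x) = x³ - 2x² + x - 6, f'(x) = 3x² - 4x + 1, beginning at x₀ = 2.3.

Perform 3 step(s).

f(x) = x³ - 2x² + x - 6
f'(x) = 3x² - 4x + 1
x₀ = 2.3

Newton-Raphson formula: x_{n+1} = x_n - f(x_n)/f'(x_n)

Iteration 1:
  f(2.300000) = -2.113000
  f'(2.300000) = 7.670000
  x_1 = 2.300000 - (-2.113000)/7.670000 = 2.575489
Iteration 2:
  f(2.575489) = 0.392789
  f'(2.575489) = 10.597474
  x_2 = 2.575489 - 0.392789/10.597474 = 2.538424
Iteration 3:
  f(2.538424) = 0.007816
  f'(2.538424) = 10.177099
  x_3 = 2.538424 - 0.007816/10.177099 = 2.537656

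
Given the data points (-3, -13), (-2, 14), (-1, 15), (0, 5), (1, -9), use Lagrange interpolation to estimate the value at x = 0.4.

Lagrange interpolation formula:
P(x) = Σ yᵢ × Lᵢ(x)
where Lᵢ(x) = Π_{j≠i} (x - xⱼ)/(xᵢ - xⱼ)

L_0(0.4) = (0.4 - (-2))/(-3 - (-2)) × (0.4 - (-1))/(-3 - (-1)) × (0.4 - 0)/(-3 - 0) × (0.4 - 1)/(-3 - 1) = -0.033600
L_1(0.4) = (0.4 - (-3))/(-2 - (-3)) × (0.4 - (-1))/(-2 - (-1)) × (0.4 - 0)/(-2 - 0) × (0.4 - 1)/(-2 - 1) = 0.190400
L_2(0.4) = (0.4 - (-3))/(-1 - (-3)) × (0.4 - (-2))/(-1 - (-2)) × (0.4 - 0)/(-1 - 0) × (0.4 - 1)/(-1 - 1) = -0.489600
L_3(0.4) = (0.4 - (-3))/(0 - (-3)) × (0.4 - (-2))/(0 - (-2)) × (0.4 - (-1))/(0 - (-1)) × (0.4 - 1)/(0 - 1) = 1.142400
L_4(0.4) = (0.4 - (-3))/(1 - (-3)) × (0.4 - (-2))/(1 - (-2)) × (0.4 - (-1))/(1 - (-1)) × (0.4 - 0)/(1 - 0) = 0.190400

P(0.4) = (-13)×L_0(0.4) + 14×L_1(0.4) + 15×L_2(0.4) + 5×L_3(0.4) + (-9)×L_4(0.4)
P(0.4) = -0.243200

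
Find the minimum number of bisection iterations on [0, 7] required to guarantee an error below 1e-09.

We need (b-a)/2^n ≤ 1e-09
(7 - 0)/2^n ≤ 1e-09
7/2^n ≤ 1e-09
2^n ≥ 7000000000
n ≥ log₂(7000000000) = 32.70
n ≥ 33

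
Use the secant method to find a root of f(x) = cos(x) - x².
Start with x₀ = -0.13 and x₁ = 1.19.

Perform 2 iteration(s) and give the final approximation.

f(x) = cos(x) - x²
x₀ = -0.13, x₁ = 1.19

Secant formula: x_{n+1} = x_n - f(x_n)(x_n - x_{n-1})/(f(x_n) - f(x_{n-1}))

Iteration 1:
  f(-0.130000) = 0.974662
  f(1.190000) = -1.044440
  x_2 = 1.190000 - (-1.044440)×(1.190000 - (-0.130000))/(-1.044440 - 0.974662)
       = 0.507191
Iteration 2:
  f(1.190000) = -1.044440
  f(0.507191) = 0.616870
  x_3 = 0.507191 - 0.616870×(0.507191 - 1.190000)/(0.616870 - (-1.044440))
       = 0.760728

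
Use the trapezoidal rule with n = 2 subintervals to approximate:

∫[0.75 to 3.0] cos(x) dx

f(x) = cos(x)
a = 0.75, b = 3.0, n = 2
h = (b - a)/n = 1.125000

Trapezoidal rule: (h/2)[f(x₀) + 2f(x₁) + 2f(x₂) + ... + f(xₙ)]

x_0 = 0.7500, f(x_0) = 0.731689, coefficient = 1
x_1 = 1.8750, f(x_1) = -0.299534, coefficient = 2
x_2 = 3.0000, f(x_2) = -0.989992, coefficient = 1

I ≈ (1.125000/2) × -0.857371 = -0.482271
Exact value: -0.540519
Error: 0.058248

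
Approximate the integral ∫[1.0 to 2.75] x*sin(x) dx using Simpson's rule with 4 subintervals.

f(x) = x*sin(x)
a = 1.0, b = 2.75, n = 4
h = (b - a)/n = 0.437500

Simpson's rule: (h/3)[f(x₀) + 4f(x₁) + 2f(x₂) + ... + f(xₙ)]

x_0 = 1.0000, f(x_0) = 0.841471, coefficient = 1
x_1 = 1.4375, f(x_1) = 1.424748, coefficient = 4
x_2 = 1.8750, f(x_2) = 1.788911, coefficient = 2
x_3 = 2.3125, f(x_3) = 1.705050, coefficient = 4
x_4 = 2.7500, f(x_4) = 1.049568, coefficient = 1

I ≈ (0.437500/3) × 17.988051 = 2.623257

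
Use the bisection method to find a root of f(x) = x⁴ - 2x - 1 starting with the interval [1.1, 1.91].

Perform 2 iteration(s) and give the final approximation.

f(x) = x⁴ - 2x - 1
Initial interval: [1.1, 1.91]

Iteration 1:
  c_1 = (1.100000 + 1.910000)/2 = 1.505000
  f(c_1) = f(1.505000) = 1.120338
  f(a) × f(c) < 0, new interval: [1.100000, 1.505000]
Iteration 2:
  c_2 = (1.100000 + 1.505000)/2 = 1.302500
  f(c_2) = f(1.302500) = -0.726867
  f(a) × f(c) ≥ 0, new interval: [1.302500, 1.505000]

After 2 iteration(s), the approximation is c_2 = 1.302500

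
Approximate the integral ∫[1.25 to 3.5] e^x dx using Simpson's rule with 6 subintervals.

f(x) = e^x
a = 1.25, b = 3.5, n = 6
h = (b - a)/n = 0.375000

Simpson's rule: (h/3)[f(x₀) + 4f(x₁) + 2f(x₂) + ... + f(xₙ)]

x_0 = 1.2500, f(x_0) = 3.490343, coefficient = 1
x_1 = 1.6250, f(x_1) = 5.078419, coefficient = 4
x_2 = 2.0000, f(x_2) = 7.389056, coefficient = 2
x_3 = 2.3750, f(x_3) = 10.751013, coefficient = 4
x_4 = 2.7500, f(x_4) = 15.642632, coefficient = 2
x_5 = 3.1250, f(x_5) = 22.759895, coefficient = 4
x_6 = 3.5000, f(x_6) = 33.115452, coefficient = 1

I ≈ (0.375000/3) × 237.026480 = 29.628310
Exact value: 29.625109
Error: 0.003201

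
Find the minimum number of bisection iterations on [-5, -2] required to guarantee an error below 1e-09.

We need (b-a)/2^n ≤ 1e-09
(-2 - (-5))/2^n ≤ 1e-09
3/2^n ≤ 1e-09
2^n ≥ 3000000000
n ≥ log₂(3000000000) = 31.48
n ≥ 32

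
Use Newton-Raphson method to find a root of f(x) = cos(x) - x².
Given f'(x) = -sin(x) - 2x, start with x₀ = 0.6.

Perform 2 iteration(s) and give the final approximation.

f(x) = cos(x) - x²
f'(x) = -sin(x) - 2x
x₀ = 0.6

Newton-Raphson formula: x_{n+1} = x_n - f(x_n)/f'(x_n)

Iteration 1:
  f(0.600000) = 0.465336
  f'(0.600000) = -1.764642
  x_1 = 0.600000 - 0.465336/(-1.764642) = 0.863700
Iteration 2:
  f(0.863700) = -0.096348
  f'(0.863700) = -2.487650
  x_2 = 0.863700 - (-0.096348)/(-2.487650) = 0.824969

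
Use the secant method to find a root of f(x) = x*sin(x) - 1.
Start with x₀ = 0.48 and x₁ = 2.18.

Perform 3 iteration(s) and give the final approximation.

f(x) = x*sin(x) - 1
x₀ = 0.48, x₁ = 2.18

Secant formula: x_{n+1} = x_n - f(x_n)(x_n - x_{n-1})/(f(x_n) - f(x_{n-1}))

Iteration 1:
  f(0.480000) = -0.778346
  f(2.180000) = 0.787827
  x_2 = 2.180000 - 0.787827×(2.180000 - 0.480000)/(0.787827 - (-0.778346))
       = 1.324855
Iteration 2:
  f(2.180000) = 0.787827
  f(1.324855) = 0.284988
  x_3 = 1.324855 - 0.284988×(1.324855 - 2.180000)/(0.284988 - 0.787827)
       = 0.840194
Iteration 3:
  f(1.324855) = 0.284988
  f(0.840194) = -0.374246
  x_4 = 0.840194 - (-0.374246)×(0.840194 - 1.324855)/(-0.374246 - 0.284988)
       = 1.115335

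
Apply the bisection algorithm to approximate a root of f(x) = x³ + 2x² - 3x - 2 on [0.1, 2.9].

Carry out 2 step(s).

f(x) = x³ + 2x² - 3x - 2
Initial interval: [0.1, 2.9]

Iteration 1:
  c_1 = (0.100000 + 2.900000)/2 = 1.500000
  f(c_1) = f(1.500000) = 1.375000
  f(a) × f(c) < 0, new interval: [0.100000, 1.500000]
Iteration 2:
  c_2 = (0.100000 + 1.500000)/2 = 0.800000
  f(c_2) = f(0.800000) = -2.608000
  f(a) × f(c) ≥ 0, new interval: [0.800000, 1.500000]

After 2 iteration(s), the approximation is c_2 = 0.800000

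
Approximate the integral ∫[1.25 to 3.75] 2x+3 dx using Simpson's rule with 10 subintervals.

f(x) = 2x+3
a = 1.25, b = 3.75, n = 10
h = (b - a)/n = 0.250000

Simpson's rule: (h/3)[f(x₀) + 4f(x₁) + 2f(x₂) + ... + f(xₙ)]

x_0 = 1.2500, f(x_0) = 5.500000, coefficient = 1
x_1 = 1.5000, f(x_1) = 6.000000, coefficient = 4
x_2 = 1.7500, f(x_2) = 6.500000, coefficient = 2
x_3 = 2.0000, f(x_3) = 7.000000, coefficient = 4
x_4 = 2.2500, f(x_4) = 7.500000, coefficient = 2
x_5 = 2.5000, f(x_5) = 8.000000, coefficient = 4
x_6 = 2.7500, f(x_6) = 8.500000, coefficient = 2
x_7 = 3.0000, f(x_7) = 9.000000, coefficient = 4
x_8 = 3.2500, f(x_8) = 9.500000, coefficient = 2
x_9 = 3.5000, f(x_9) = 10.000000, coefficient = 4
x_10 = 3.7500, f(x_10) = 10.500000, coefficient = 1

I ≈ (0.250000/3) × 240.000000 = 20.000000
Exact value: 20.000000
Error: 0.000000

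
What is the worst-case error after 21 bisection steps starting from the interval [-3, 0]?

Bisection error bound: |error| ≤ (b-a)/2^n
|error| ≤ (0 - (-3))/2^21 = 3/2^21
|error| ≤ 0.0000014305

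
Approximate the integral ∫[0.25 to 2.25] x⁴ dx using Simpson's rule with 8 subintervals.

f(x) = x⁴
a = 0.25, b = 2.25, n = 8
h = (b - a)/n = 0.250000

Simpson's rule: (h/3)[f(x₀) + 4f(x₁) + 2f(x₂) + ... + f(xₙ)]

x_0 = 0.2500, f(x_0) = 0.003906, coefficient = 1
x_1 = 0.5000, f(x_1) = 0.062500, coefficient = 4
x_2 = 0.7500, f(x_2) = 0.316406, coefficient = 2
x_3 = 1.0000, f(x_3) = 1.000000, coefficient = 4
x_4 = 1.2500, f(x_4) = 2.441406, coefficient = 2
x_5 = 1.5000, f(x_5) = 5.062500, coefficient = 4
x_6 = 1.7500, f(x_6) = 9.378906, coefficient = 2
x_7 = 2.0000, f(x_7) = 16.000000, coefficient = 4
x_8 = 2.2500, f(x_8) = 25.628906, coefficient = 1

I ≈ (0.250000/3) × 138.406250 = 11.533854
Exact value: 11.532812
Error: 0.001042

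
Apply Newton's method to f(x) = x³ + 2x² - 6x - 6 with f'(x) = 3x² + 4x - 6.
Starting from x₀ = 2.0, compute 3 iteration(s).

f(x) = x³ + 2x² - 6x - 6
f'(x) = 3x² + 4x - 6
x₀ = 2.0

Newton-Raphson formula: x_{n+1} = x_n - f(x_n)/f'(x_n)

Iteration 1:
  f(2.000000) = -2.000000
  f'(2.000000) = 14.000000
  x_1 = 2.000000 - (-2.000000)/14.000000 = 2.142857
Iteration 2:
  f(2.142857) = 0.166181
  f'(2.142857) = 16.346939
  x_2 = 2.142857 - 0.166181/16.346939 = 2.132691
Iteration 3:
  f(2.132691) = 0.000870
  f'(2.132691) = 16.175881
  x_3 = 2.132691 - 0.000870/16.175881 = 2.132637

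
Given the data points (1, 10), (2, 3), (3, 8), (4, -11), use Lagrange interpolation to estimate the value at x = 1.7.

Lagrange interpolation formula:
P(x) = Σ yᵢ × Lᵢ(x)
where Lᵢ(x) = Π_{j≠i} (x - xⱼ)/(xᵢ - xⱼ)

L_0(1.7) = (1.7 - 2)/(1 - 2) × (1.7 - 3)/(1 - 3) × (1.7 - 4)/(1 - 4) = 0.149500
L_1(1.7) = (1.7 - 1)/(2 - 1) × (1.7 - 3)/(2 - 3) × (1.7 - 4)/(2 - 4) = 1.046500
L_2(1.7) = (1.7 - 1)/(3 - 1) × (1.7 - 2)/(3 - 2) × (1.7 - 4)/(3 - 4) = -0.241500
L_3(1.7) = (1.7 - 1)/(4 - 1) × (1.7 - 2)/(4 - 2) × (1.7 - 3)/(4 - 3) = 0.045500

P(1.7) = 10×L_0(1.7) + 3×L_1(1.7) + 8×L_2(1.7) + (-11)×L_3(1.7)
P(1.7) = 2.202000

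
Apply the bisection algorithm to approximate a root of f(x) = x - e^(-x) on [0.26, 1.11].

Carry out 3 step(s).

f(x) = x - e^(-x)
Initial interval: [0.26, 1.11]

Iteration 1:
  c_1 = (0.260000 + 1.110000)/2 = 0.685000
  f(c_1) = f(0.685000) = 0.180910
  f(a) × f(c) < 0, new interval: [0.260000, 0.685000]
Iteration 2:
  c_2 = (0.260000 + 0.685000)/2 = 0.472500
  f(c_2) = f(0.472500) = -0.150942
  f(a) × f(c) ≥ 0, new interval: [0.472500, 0.685000]
Iteration 3:
  c_3 = (0.472500 + 0.685000)/2 = 0.578750
  f(c_3) = f(0.578750) = 0.018151
  f(a) × f(c) < 0, new interval: [0.472500, 0.578750]

After 3 iteration(s), the approximation is c_3 = 0.578750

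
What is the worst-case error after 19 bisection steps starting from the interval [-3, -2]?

Bisection error bound: |error| ≤ (b-a)/2^n
|error| ≤ (-2 - (-3))/2^19 = 1/2^19
|error| ≤ 0.0000019073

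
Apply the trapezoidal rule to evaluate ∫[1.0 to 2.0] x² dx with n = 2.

f(x) = x²
a = 1.0, b = 2.0, n = 2
h = (b - a)/n = 0.500000

Trapezoidal rule: (h/2)[f(x₀) + 2f(x₁) + 2f(x₂) + ... + f(xₙ)]

x_0 = 1.0000, f(x_0) = 1.000000, coefficient = 1
x_1 = 1.5000, f(x_1) = 2.250000, coefficient = 2
x_2 = 2.0000, f(x_2) = 4.000000, coefficient = 1

I ≈ (0.500000/2) × 9.500000 = 2.375000
Exact value: 2.333333
Error: 0.041667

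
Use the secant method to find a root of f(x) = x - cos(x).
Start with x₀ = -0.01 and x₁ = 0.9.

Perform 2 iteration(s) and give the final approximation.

f(x) = x - cos(x)
x₀ = -0.01, x₁ = 0.9

Secant formula: x_{n+1} = x_n - f(x_n)(x_n - x_{n-1})/(f(x_n) - f(x_{n-1}))

Iteration 1:
  f(-0.010000) = -1.009950
  f(0.900000) = 0.278390
  x_2 = 0.900000 - 0.278390×(0.900000 - (-0.010000))/(0.278390 - (-1.009950))
       = 0.703363
Iteration 2:
  f(0.900000) = 0.278390
  f(0.703363) = -0.059308
  x_3 = 0.703363 - (-0.059308)×(0.703363 - 0.900000)/(-0.059308 - 0.278390)
       = 0.737897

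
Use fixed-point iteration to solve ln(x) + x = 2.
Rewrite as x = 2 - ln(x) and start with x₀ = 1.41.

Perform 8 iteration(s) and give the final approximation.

Equation: ln(x) + x = 2
Fixed-point form: x = 2 - ln(x)
x₀ = 1.41

x_1 = g(1.410000) = 1.656410
x_2 = g(1.656410) = 1.495347
x_3 = g(1.495347) = 1.597642
x_4 = g(1.597642) = 1.531471
x_5 = g(1.531471) = 1.573771
x_6 = g(1.573771) = 1.546525
x_7 = g(1.546525) = 1.563989
x_8 = g(1.563989) = 1.552760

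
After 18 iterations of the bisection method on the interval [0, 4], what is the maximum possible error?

Bisection error bound: |error| ≤ (b-a)/2^n
|error| ≤ (4 - 0)/2^18 = 4/2^18
|error| ≤ 0.0000152588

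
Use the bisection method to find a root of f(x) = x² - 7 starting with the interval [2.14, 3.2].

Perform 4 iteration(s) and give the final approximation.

f(x) = x² - 7
Initial interval: [2.14, 3.2]

Iteration 1:
  c_1 = (2.140000 + 3.200000)/2 = 2.670000
  f(c_1) = f(2.670000) = 0.128900
  f(a) × f(c) < 0, new interval: [2.140000, 2.670000]
Iteration 2:
  c_2 = (2.140000 + 2.670000)/2 = 2.405000
  f(c_2) = f(2.405000) = -1.215975
  f(a) × f(c) ≥ 0, new interval: [2.405000, 2.670000]
Iteration 3:
  c_3 = (2.405000 + 2.670000)/2 = 2.537500
  f(c_3) = f(2.537500) = -0.561094
  f(a) × f(c) ≥ 0, new interval: [2.537500, 2.670000]
Iteration 4:
  c_4 = (2.537500 + 2.670000)/2 = 2.603750
  f(c_4) = f(2.603750) = -0.220486
  f(a) × f(c) ≥ 0, new interval: [2.603750, 2.670000]

After 4 iteration(s), the approximation is c_4 = 2.603750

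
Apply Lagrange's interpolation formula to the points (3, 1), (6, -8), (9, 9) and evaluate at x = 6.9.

Lagrange interpolation formula:
P(x) = Σ yᵢ × Lᵢ(x)
where Lᵢ(x) = Π_{j≠i} (x - xⱼ)/(xᵢ - xⱼ)

L_0(6.9) = (6.9 - 6)/(3 - 6) × (6.9 - 9)/(3 - 9) = -0.105000
L_1(6.9) = (6.9 - 3)/(6 - 3) × (6.9 - 9)/(6 - 9) = 0.910000
L_2(6.9) = (6.9 - 3)/(9 - 3) × (6.9 - 6)/(9 - 6) = 0.195000

P(6.9) = 1×L_0(6.9) + (-8)×L_1(6.9) + 9×L_2(6.9)
P(6.9) = -5.630000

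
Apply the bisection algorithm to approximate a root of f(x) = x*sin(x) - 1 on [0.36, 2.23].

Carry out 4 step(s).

f(x) = x*sin(x) - 1
Initial interval: [0.36, 2.23]

Iteration 1:
  c_1 = (0.360000 + 2.230000)/2 = 1.295000
  f(c_1) = f(1.295000) = 0.246060
  f(a) × f(c) < 0, new interval: [0.360000, 1.295000]
Iteration 2:
  c_2 = (0.360000 + 1.295000)/2 = 0.827500
  f(c_2) = f(0.827500) = -0.390760
  f(a) × f(c) ≥ 0, new interval: [0.827500, 1.295000]
Iteration 3:
  c_3 = (0.827500 + 1.295000)/2 = 1.061250
  f(c_3) = f(1.061250) = -0.073565
  f(a) × f(c) ≥ 0, new interval: [1.061250, 1.295000]
Iteration 4:
  c_4 = (1.061250 + 1.295000)/2 = 1.178125
  f(c_4) = f(1.178125) = 0.088458
  f(a) × f(c) < 0, new interval: [1.061250, 1.178125]

After 4 iteration(s), the approximation is c_4 = 1.178125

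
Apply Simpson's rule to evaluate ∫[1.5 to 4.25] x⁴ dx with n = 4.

f(x) = x⁴
a = 1.5, b = 4.25, n = 4
h = (b - a)/n = 0.687500

Simpson's rule: (h/3)[f(x₀) + 4f(x₁) + 2f(x₂) + ... + f(xₙ)]

x_0 = 1.5000, f(x_0) = 5.062500, coefficient = 1
x_1 = 2.1875, f(x_1) = 22.897720, coefficient = 4
x_2 = 2.8750, f(x_2) = 68.320557, coefficient = 2
x_3 = 3.5625, f(x_3) = 161.071793, coefficient = 4
x_4 = 4.2500, f(x_4) = 326.253906, coefficient = 1

I ≈ (0.687500/3) × 1203.835571 = 275.878985
Exact value: 275.797070
Error: 0.081915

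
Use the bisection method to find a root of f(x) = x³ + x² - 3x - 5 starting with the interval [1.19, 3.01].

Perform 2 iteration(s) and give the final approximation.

f(x) = x³ + x² - 3x - 5
Initial interval: [1.19, 3.01]

Iteration 1:
  c_1 = (1.190000 + 3.010000)/2 = 2.100000
  f(c_1) = f(2.100000) = 2.371000
  f(a) × f(c) < 0, new interval: [1.190000, 2.100000]
Iteration 2:
  c_2 = (1.190000 + 2.100000)/2 = 1.645000
  f(c_2) = f(1.645000) = -2.777564
  f(a) × f(c) ≥ 0, new interval: [1.645000, 2.100000]

After 2 iteration(s), the approximation is c_2 = 1.645000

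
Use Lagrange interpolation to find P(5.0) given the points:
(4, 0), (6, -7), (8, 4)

Lagrange interpolation formula:
P(x) = Σ yᵢ × Lᵢ(x)
where Lᵢ(x) = Π_{j≠i} (x - xⱼ)/(xᵢ - xⱼ)

L_0(5.0) = (5.0 - 6)/(4 - 6) × (5.0 - 8)/(4 - 8) = 0.375000
L_1(5.0) = (5.0 - 4)/(6 - 4) × (5.0 - 8)/(6 - 8) = 0.750000
L_2(5.0) = (5.0 - 4)/(8 - 4) × (5.0 - 6)/(8 - 6) = -0.125000

P(5.0) = 0×L_0(5.0) + (-7)×L_1(5.0) + 4×L_2(5.0)
P(5.0) = -5.750000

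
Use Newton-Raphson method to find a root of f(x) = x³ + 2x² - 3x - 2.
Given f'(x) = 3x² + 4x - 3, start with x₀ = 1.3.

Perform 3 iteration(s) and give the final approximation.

f(x) = x³ + 2x² - 3x - 2
f'(x) = 3x² + 4x - 3
x₀ = 1.3

Newton-Raphson formula: x_{n+1} = x_n - f(x_n)/f'(x_n)

Iteration 1:
  f(1.300000) = -0.323000
  f'(1.300000) = 7.270000
  x_1 = 1.300000 - (-0.323000)/7.270000 = 1.344429
Iteration 2:
  f(1.344429) = 0.011734
  f'(1.344429) = 7.800186
  x_2 = 1.344429 - 0.011734/7.800186 = 1.342925
Iteration 3:
  f(1.342925) = 0.000014
  f'(1.342925) = 7.782041
  x_3 = 1.342925 - 0.000014/7.782041 = 1.342923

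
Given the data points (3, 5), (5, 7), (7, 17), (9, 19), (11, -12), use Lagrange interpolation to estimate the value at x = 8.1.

Lagrange interpolation formula:
P(x) = Σ yᵢ × Lᵢ(x)
where Lᵢ(x) = Π_{j≠i} (x - xⱼ)/(xᵢ - xⱼ)

L_0(8.1) = (8.1 - 5)/(3 - 5) × (8.1 - 7)/(3 - 7) × (8.1 - 9)/(3 - 9) × (8.1 - 11)/(3 - 11) = 0.023177
L_1(8.1) = (8.1 - 3)/(5 - 3) × (8.1 - 7)/(5 - 7) × (8.1 - 9)/(5 - 9) × (8.1 - 11)/(5 - 11) = -0.152522
L_2(8.1) = (8.1 - 3)/(7 - 3) × (8.1 - 5)/(7 - 5) × (8.1 - 9)/(7 - 9) × (8.1 - 11)/(7 - 11) = 0.644752
L_3(8.1) = (8.1 - 3)/(9 - 3) × (8.1 - 5)/(9 - 5) × (8.1 - 7)/(9 - 7) × (8.1 - 11)/(9 - 11) = 0.525353
L_4(8.1) = (8.1 - 3)/(11 - 3) × (8.1 - 5)/(11 - 5) × (8.1 - 7)/(11 - 7) × (8.1 - 9)/(11 - 9) = -0.040760

P(8.1) = 5×L_0(8.1) + 7×L_1(8.1) + 17×L_2(8.1) + 19×L_3(8.1) + (-12)×L_4(8.1)
P(8.1) = 20.479841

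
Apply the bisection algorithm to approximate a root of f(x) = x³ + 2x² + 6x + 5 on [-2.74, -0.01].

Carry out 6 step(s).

f(x) = x³ + 2x² + 6x + 5
Initial interval: [-2.74, -0.01]

Iteration 1:
  c_1 = (-2.740000 + (-0.010000))/2 = -1.375000
  f(c_1) = f(-1.375000) = -2.068359
  f(a) × f(c) ≥ 0, new interval: [-1.375000, -0.010000]
Iteration 2:
  c_2 = (-1.375000 + (-0.010000))/2 = -0.692500
  f(c_2) = f(-0.692500) = 1.472020
  f(a) × f(c) < 0, new interval: [-1.375000, -0.692500]
Iteration 3:
  c_3 = (-1.375000 + (-0.692500))/2 = -1.033750
  f(c_3) = f(-1.033750) = -0.169928
  f(a) × f(c) ≥ 0, new interval: [-1.033750, -0.692500]
Iteration 4:
  c_4 = (-1.033750 + (-0.692500))/2 = -0.863125
  f(c_4) = f(-0.863125) = 0.668205
  f(a) × f(c) < 0, new interval: [-1.033750, -0.863125]
Iteration 5:
  c_5 = (-1.033750 + (-0.863125))/2 = -0.948437
  f(c_5) = f(-0.948437) = 0.255291
  f(a) × f(c) < 0, new interval: [-1.033750, -0.948437]
Iteration 6:
  c_6 = (-1.033750 + (-0.948437))/2 = -0.991094
  f(c_6) = f(-0.991094) = 0.044453
  f(a) × f(c) < 0, new interval: [-1.033750, -0.991094]

After 6 iteration(s), the approximation is c_6 = -0.991094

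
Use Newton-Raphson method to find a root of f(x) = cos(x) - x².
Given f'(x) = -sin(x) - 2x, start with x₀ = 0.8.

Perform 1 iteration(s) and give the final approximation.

f(x) = cos(x) - x²
f'(x) = -sin(x) - 2x
x₀ = 0.8

Newton-Raphson formula: x_{n+1} = x_n - f(x_n)/f'(x_n)

Iteration 1:
  f(0.800000) = 0.056707
  f'(0.800000) = -2.317356
  x_1 = 0.800000 - 0.056707/(-2.317356) = 0.824470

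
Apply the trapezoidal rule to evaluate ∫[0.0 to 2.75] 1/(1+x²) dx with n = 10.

f(x) = 1/(1+x²)
a = 0.0, b = 2.75, n = 10
h = (b - a)/n = 0.275000

Trapezoidal rule: (h/2)[f(x₀) + 2f(x₁) + 2f(x₂) + ... + f(xₙ)]

x_0 = 0.0000, f(x_0) = 1.000000, coefficient = 1
x_1 = 0.2750, f(x_1) = 0.929692, coefficient = 2
x_2 = 0.5500, f(x_2) = 0.767754, coefficient = 2
x_3 = 0.8250, f(x_3) = 0.595017, coefficient = 2
x_4 = 1.1000, f(x_4) = 0.452489, coefficient = 2
x_5 = 1.3750, f(x_5) = 0.345946, coefficient = 2
x_6 = 1.6500, f(x_6) = 0.268637, coefficient = 2
x_7 = 1.9250, f(x_7) = 0.212512, coefficient = 2
x_8 = 2.2000, f(x_8) = 0.171233, coefficient = 2
x_9 = 2.4750, f(x_9) = 0.140339, coefficient = 2
x_10 = 2.7500, f(x_10) = 0.116788, coefficient = 1

I ≈ (0.275000/2) × 8.884023 = 1.221553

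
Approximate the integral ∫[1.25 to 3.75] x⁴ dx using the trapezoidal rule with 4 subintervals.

f(x) = x⁴
a = 1.25, b = 3.75, n = 4
h = (b - a)/n = 0.625000

Trapezoidal rule: (h/2)[f(x₀) + 2f(x₁) + 2f(x₂) + ... + f(xₙ)]

x_0 = 1.2500, f(x_0) = 2.441406, coefficient = 1
x_1 = 1.8750, f(x_1) = 12.359619, coefficient = 2
x_2 = 2.5000, f(x_2) = 39.062500, coefficient = 2
x_3 = 3.1250, f(x_3) = 95.367432, coefficient = 2
x_4 = 3.7500, f(x_4) = 197.753906, coefficient = 1

I ≈ (0.625000/2) × 493.774414 = 154.304504
Exact value: 147.705078
Error: 6.599426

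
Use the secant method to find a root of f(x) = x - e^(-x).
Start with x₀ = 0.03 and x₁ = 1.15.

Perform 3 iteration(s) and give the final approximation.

f(x) = x - e^(-x)
x₀ = 0.03, x₁ = 1.15

Secant formula: x_{n+1} = x_n - f(x_n)(x_n - x_{n-1})/(f(x_n) - f(x_{n-1}))

Iteration 1:
  f(0.030000) = -0.940446
  f(1.150000) = 0.833363
  x_2 = 1.150000 - 0.833363×(1.150000 - 0.030000)/(0.833363 - (-0.940446))
       = 0.623806
Iteration 2:
  f(1.150000) = 0.833363
  f(0.623806) = 0.087906
  x_3 = 0.623806 - 0.087906×(0.623806 - 1.150000)/(0.087906 - 0.833363)
       = 0.561757
Iteration 3:
  f(0.623806) = 0.087906
  f(0.561757) = -0.008450
  x_4 = 0.561757 - (-0.008450)×(0.561757 - 0.623806)/(-0.008450 - 0.087906)
       = 0.567198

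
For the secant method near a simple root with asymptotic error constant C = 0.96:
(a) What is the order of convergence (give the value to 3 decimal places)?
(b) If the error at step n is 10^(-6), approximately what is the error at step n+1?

(a) Secant method has superlinear convergence with order φ = (1+√5)/2 ≈ 1.618.
    This means |e_{n+1}| ≈ C|e_n|^1.618.

(b) With |e_n| = 10^(-6) and C = 0.96:
    |e_{n+1}| ≈ 0.96 × (10^(-6))^1.618 = 0.96 × 10^(-9.71)

(a) ≈ 1.618 (golden ratio); (b) |e_{n+1}| ≈ 1.880e-10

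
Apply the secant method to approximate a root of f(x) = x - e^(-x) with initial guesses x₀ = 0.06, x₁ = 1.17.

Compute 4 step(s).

f(x) = x - e^(-x)
x₀ = 0.06, x₁ = 1.17

Secant formula: x_{n+1} = x_n - f(x_n)(x_n - x_{n-1})/(f(x_n) - f(x_{n-1}))

Iteration 1:
  f(0.060000) = -0.881765
  f(1.170000) = 0.859633
  x_2 = 1.170000 - 0.859633×(1.170000 - 0.060000)/(0.859633 - (-0.881765))
       = 0.622054
Iteration 2:
  f(1.170000) = 0.859633
  f(0.622054) = 0.085213
  x_3 = 0.622054 - 0.085213×(0.622054 - 1.170000)/(0.085213 - 0.859633)
       = 0.561761
Iteration 3:
  f(0.622054) = 0.085213
  f(0.561761) = -0.008443
  x_4 = 0.561761 - (-0.008443)×(0.561761 - 0.622054)/(-0.008443 - 0.085213)
       = 0.567196
Iteration 4:
  f(0.561761) = -0.008443
  f(0.567196) = 0.000083
  x_5 = 0.567196 - 0.000083×(0.567196 - 0.561761)/(0.000083 - (-0.008443))
       = 0.567143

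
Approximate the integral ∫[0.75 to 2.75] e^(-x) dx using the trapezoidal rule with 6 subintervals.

f(x) = e^(-x)
a = 0.75, b = 2.75, n = 6
h = (b - a)/n = 0.333333

Trapezoidal rule: (h/2)[f(x₀) + 2f(x₁) + 2f(x₂) + ... + f(xₙ)]

x_0 = 0.7500, f(x_0) = 0.472367, coefficient = 1
x_1 = 1.0833, f(x_1) = 0.338465, coefficient = 2
x_2 = 1.4167, f(x_2) = 0.242521, coefficient = 2
x_3 = 1.7500, f(x_3) = 0.173774, coefficient = 2
x_4 = 2.0833, f(x_4) = 0.124514, coefficient = 2
x_5 = 2.4167, f(x_5) = 0.089219, coefficient = 2
x_6 = 2.7500, f(x_6) = 0.063928, coefficient = 1

I ≈ (0.333333/2) × 2.473281 = 0.412214
Exact value: 0.408439
Error: 0.003775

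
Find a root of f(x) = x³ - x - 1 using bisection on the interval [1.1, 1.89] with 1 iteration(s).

f(x) = x³ - x - 1
Initial interval: [1.1, 1.89]

Iteration 1:
  c_1 = (1.100000 + 1.890000)/2 = 1.495000
  f(c_1) = f(1.495000) = 0.846362
  f(a) × f(c) < 0, new interval: [1.100000, 1.495000]

After 1 iteration(s), the approximation is c_1 = 1.495000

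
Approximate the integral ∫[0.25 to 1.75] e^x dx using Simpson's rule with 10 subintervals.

f(x) = e^x
a = 0.25, b = 1.75, n = 10
h = (b - a)/n = 0.150000

Simpson's rule: (h/3)[f(x₀) + 4f(x₁) + 2f(x₂) + ... + f(xₙ)]

x_0 = 0.2500, f(x_0) = 1.284025, coefficient = 1
x_1 = 0.4000, f(x_1) = 1.491825, coefficient = 4
x_2 = 0.5500, f(x_2) = 1.733253, coefficient = 2
x_3 = 0.7000, f(x_3) = 2.013753, coefficient = 4
x_4 = 0.8500, f(x_4) = 2.339647, coefficient = 2
x_5 = 1.0000, f(x_5) = 2.718282, coefficient = 4
x_6 = 1.1500, f(x_6) = 3.158193, coefficient = 2
x_7 = 1.3000, f(x_7) = 3.669297, coefficient = 4
x_8 = 1.4500, f(x_8) = 4.263115, coefficient = 2
x_9 = 1.6000, f(x_9) = 4.953032, coefficient = 4
x_10 = 1.7500, f(x_10) = 5.754603, coefficient = 1

I ≈ (0.150000/3) × 89.411796 = 4.470590
Exact value: 4.470577
Error: 0.000013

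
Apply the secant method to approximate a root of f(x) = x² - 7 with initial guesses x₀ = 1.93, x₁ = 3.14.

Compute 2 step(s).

f(x) = x² - 7
x₀ = 1.93, x₁ = 3.14

Secant formula: x_{n+1} = x_n - f(x_n)(x_n - x_{n-1})/(f(x_n) - f(x_{n-1}))

Iteration 1:
  f(1.930000) = -3.275100
  f(3.140000) = 2.859600
  x_2 = 3.140000 - 2.859600×(3.140000 - 1.930000)/(2.859600 - (-3.275100))
       = 2.575976
Iteration 2:
  f(3.140000) = 2.859600
  f(2.575976) = -0.364346
  x_3 = 2.575976 - (-0.364346)×(2.575976 - 3.140000)/(-0.364346 - 2.859600)
       = 2.639718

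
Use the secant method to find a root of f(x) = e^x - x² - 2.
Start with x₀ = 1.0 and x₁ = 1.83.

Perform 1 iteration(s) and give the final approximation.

f(x) = e^x - x² - 2
x₀ = 1.0, x₁ = 1.83

Secant formula: x_{n+1} = x_n - f(x_n)(x_n - x_{n-1})/(f(x_n) - f(x_{n-1}))

Iteration 1:
  f(1.000000) = -0.281718
  f(1.830000) = 0.884987
  x_2 = 1.830000 - 0.884987×(1.830000 - 1.000000)/(0.884987 - (-0.281718))
       = 1.200416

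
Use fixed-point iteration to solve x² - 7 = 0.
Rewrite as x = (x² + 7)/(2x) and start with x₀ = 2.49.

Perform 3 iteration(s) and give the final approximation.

Equation: x² - 7 = 0
Fixed-point form: x = (x² + 7)/(2x)
x₀ = 2.49

x_1 = g(2.490000) = 2.650622
x_2 = g(2.650622) = 2.645756
x_3 = g(2.645756) = 2.645751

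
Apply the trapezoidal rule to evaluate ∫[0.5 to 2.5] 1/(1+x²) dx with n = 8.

f(x) = 1/(1+x²)
a = 0.5, b = 2.5, n = 8
h = (b - a)/n = 0.250000

Trapezoidal rule: (h/2)[f(x₀) + 2f(x₁) + 2f(x₂) + ... + f(xₙ)]

x_0 = 0.5000, f(x_0) = 0.800000, coefficient = 1
x_1 = 0.7500, f(x_1) = 0.640000, coefficient = 2
x_2 = 1.0000, f(x_2) = 0.500000, coefficient = 2
x_3 = 1.2500, f(x_3) = 0.390244, coefficient = 2
x_4 = 1.5000, f(x_4) = 0.307692, coefficient = 2
x_5 = 1.7500, f(x_5) = 0.246154, coefficient = 2
x_6 = 2.0000, f(x_6) = 0.200000, coefficient = 2
x_7 = 2.2500, f(x_7) = 0.164948, coefficient = 2
x_8 = 2.5000, f(x_8) = 0.137931, coefficient = 1

I ≈ (0.250000/2) × 5.836008 = 0.729501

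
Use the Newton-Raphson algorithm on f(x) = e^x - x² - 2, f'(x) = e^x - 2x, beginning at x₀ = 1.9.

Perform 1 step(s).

f(x) = e^x - x² - 2
f'(x) = e^x - 2x
x₀ = 1.9

Newton-Raphson formula: x_{n+1} = x_n - f(x_n)/f'(x_n)

Iteration 1:
  f(1.900000) = 1.075894
  f'(1.900000) = 2.885894
  x_1 = 1.900000 - 1.075894/2.885894 = 1.527189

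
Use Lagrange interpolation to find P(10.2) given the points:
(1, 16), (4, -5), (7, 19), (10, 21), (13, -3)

Lagrange interpolation formula:
P(x) = Σ yᵢ × Lᵢ(x)
where Lᵢ(x) = Π_{j≠i} (x - xⱼ)/(xᵢ - xⱼ)

L_0(10.2) = (10.2 - 4)/(1 - 4) × (10.2 - 7)/(1 - 7) × (10.2 - 10)/(1 - 10) × (10.2 - 13)/(1 - 13) = -0.005715
L_1(10.2) = (10.2 - 1)/(4 - 1) × (10.2 - 7)/(4 - 7) × (10.2 - 10)/(4 - 10) × (10.2 - 13)/(4 - 13) = 0.033923
L_2(10.2) = (10.2 - 1)/(7 - 1) × (10.2 - 4)/(7 - 4) × (10.2 - 10)/(7 - 10) × (10.2 - 13)/(7 - 13) = -0.098588
L_3(10.2) = (10.2 - 1)/(10 - 1) × (10.2 - 4)/(10 - 4) × (10.2 - 7)/(10 - 7) × (10.2 - 13)/(10 - 13) = 1.051602
L_4(10.2) = (10.2 - 1)/(13 - 1) × (10.2 - 4)/(13 - 4) × (10.2 - 7)/(13 - 7) × (10.2 - 10)/(13 - 10) = 0.018779

P(10.2) = 16×L_0(10.2) + (-5)×L_1(10.2) + 19×L_2(10.2) + 21×L_3(10.2) + (-3)×L_4(10.2)
P(10.2) = 19.893077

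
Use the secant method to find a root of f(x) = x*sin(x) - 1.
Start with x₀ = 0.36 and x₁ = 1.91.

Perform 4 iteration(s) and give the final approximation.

f(x) = x*sin(x) - 1
x₀ = 0.36, x₁ = 1.91

Secant formula: x_{n+1} = x_n - f(x_n)(x_n - x_{n-1})/(f(x_n) - f(x_{n-1}))

Iteration 1:
  f(0.360000) = -0.873181
  f(1.910000) = 0.801168
  x_2 = 1.910000 - 0.801168×(1.910000 - 0.360000)/(0.801168 - (-0.873181))
       = 1.168332
Iteration 2:
  f(1.910000) = 0.801168
  f(1.168332) = 0.074981
  x_3 = 1.168332 - 0.074981×(1.168332 - 1.910000)/(0.074981 - 0.801168)
       = 1.091753
Iteration 3:
  f(1.168332) = 0.074981
  f(1.091753) = -0.031139
  x_4 = 1.091753 - (-0.031139)×(1.091753 - 1.168332)/(-0.031139 - 0.074981)
       = 1.114224
Iteration 4:
  f(1.091753) = -0.031139
  f(1.114224) = 0.000092
  x_5 = 1.114224 - 0.000092×(1.114224 - 1.091753)/(0.000092 - (-0.031139))
       = 1.114157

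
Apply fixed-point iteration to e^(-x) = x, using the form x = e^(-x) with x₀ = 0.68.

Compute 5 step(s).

Equation: e^(-x) = x
Fixed-point form: x = e^(-x)
x₀ = 0.68

x_1 = g(0.680000) = 0.506617
x_2 = g(0.506617) = 0.602531
x_3 = g(0.602531) = 0.547425
x_4 = g(0.547425) = 0.578438
x_5 = g(0.578438) = 0.560774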